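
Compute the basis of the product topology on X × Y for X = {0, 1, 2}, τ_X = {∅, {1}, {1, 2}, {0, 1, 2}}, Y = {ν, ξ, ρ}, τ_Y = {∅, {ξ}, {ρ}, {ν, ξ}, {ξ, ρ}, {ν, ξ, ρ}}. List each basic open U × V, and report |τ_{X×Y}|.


Basis B = {∅ × ∅, {1} × {ξ}, {1} × {ρ}, {1} × {ν, ξ}, {1} × {ξ, ρ}, {1, 2} × {ξ}, {1, 2} × {ρ}, {0, 1, 2} × {ξ}, {0, 1, 2} × {ρ}, {1} × {ν, ξ, ρ}, {1, 2} × {ν, ξ}, {1, 2} × {ξ, ρ}, {0, 1, 2} × {ν, ξ}, {0, 1, 2} × {ξ, ρ}, {1, 2} × {ν, ξ, ρ}, {0, 1, 2} × {ν, ξ, ρ}}; |τ_{X×Y}| = 40.

Enumerate products U × V with U ∈ τ_X, V ∈ τ_Y (deduplicated):
  ∅ × ∅ = {} (∅)
  {1} × {ξ} = {(1,ξ)}
  {1} × {ρ} = {(1,ρ)}
  {1} × {ν, ξ} = {(1,ν), (1,ξ)}
  {1} × {ξ, ρ} = {(1,ξ), (1,ρ)}
  {1, 2} × {ξ} = {(1,ξ), (2,ξ)}
  {1, 2} × {ρ} = {(1,ρ), (2,ρ)}
  {0, 1, 2} × {ξ} = {(0,ξ), (1,ξ), (2,ξ)}
  {0, 1, 2} × {ρ} = {(0,ρ), (1,ρ), (2,ρ)}
  {1} × {ν, ξ, ρ} = {(1,ν), (1,ξ), (1,ρ)}
  {1, 2} × {ν, ξ} = {(1,ν), (1,ξ), (2,ν), (2,ξ)}
  {1, 2} × {ξ, ρ} = {(1,ξ), (1,ρ), (2,ξ), (2,ρ)}
  {0, 1, 2} × {ν, ξ} = {(0,ν), (0,ξ), (1,ν), (1,ξ), (2,ν), (2,ξ)}
  {0, 1, 2} × {ξ, ρ} = {(0,ξ), (0,ρ), (1,ξ), (1,ρ), (2,ξ), (2,ρ)}
  {1, 2} × {ν, ξ, ρ} = {(1,ν), (1,ξ), (1,ρ), (2,ν), (2,ξ), (2,ρ)}
  {0, 1, 2} × {ν, ξ, ρ} = {(0,ν), (0,ξ), (0,ρ), (1,ν), (1,ξ), (1,ρ), (2,ν), (2,ξ), (2,ρ)}
These 16 distinct sets form the basis B.
Close under arbitrary unions to get τ_{X×Y}; counting gives |τ_{X×Y}| = 40.


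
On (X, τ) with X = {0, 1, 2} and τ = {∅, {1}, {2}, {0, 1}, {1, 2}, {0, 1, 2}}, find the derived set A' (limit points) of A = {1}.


A' = {0}

For each x ∈ X, list the open sets U ∈ τ with x ∈ U, then check whether U ∩ (A ∖ {x}) ≠ ∅ for every such U.
  x = 0: opens ∋ x are {0, 1}, {0, 1, 2}; each meets A ∖ {0}, so x IS a limit point.
  x = 1: open {1} ∋ x has {1} ∩ (A ∖ {1}) = ∅, so x is NOT a limit point.
  x = 2: open {2} ∋ x has {2} ∩ (A ∖ {2}) = ∅, so x is NOT a limit point.
Collecting: A' = {0}.


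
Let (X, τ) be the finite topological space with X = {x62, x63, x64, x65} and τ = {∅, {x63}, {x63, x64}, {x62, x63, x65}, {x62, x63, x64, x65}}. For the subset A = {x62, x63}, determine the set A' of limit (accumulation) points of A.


A' = {x62, x64, x65}

For each x ∈ X, list the open sets U ∈ τ with x ∈ U, then check whether U ∩ (A ∖ {x}) ≠ ∅ for every such U.
  x = x62: opens ∋ x are {x62, x63, x65}, {x62, x63, x64, x65}; each meets A ∖ {x62}, so x IS a limit point.
  x = x63: open {x63} ∋ x has {x63} ∩ (A ∖ {x63}) = ∅, so x is NOT a limit point.
  x = x64: opens ∋ x are {x63, x64}, {x62, x63, x64, x65}; each meets A ∖ {x64}, so x IS a limit point.
  x = x65: opens ∋ x are {x62, x63, x65}, {x62, x63, x64, x65}; each meets A ∖ {x65}, so x IS a limit point.
Collecting: A' = {x62, x64, x65}.


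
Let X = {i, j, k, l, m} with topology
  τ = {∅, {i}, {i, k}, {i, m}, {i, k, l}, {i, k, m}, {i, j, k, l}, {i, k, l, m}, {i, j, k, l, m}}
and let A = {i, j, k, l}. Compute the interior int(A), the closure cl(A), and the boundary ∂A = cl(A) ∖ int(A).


int(A) = {i, j, k, l}, cl(A) = {i, j, k, l, m}, ∂A = {m}.

Closed sets in (X, τ) are complements of opens:
  closed(X, τ) = {∅, {j}, {m}, {j, l}, {j, m}, {j, k, l}, {j, l, m}, {j, k, l, m}, {i, j, k, l, m}}.
int(A) = ⋃ {U ∈ τ : U ⊆ A}. Opens contained in A: ∅, {i}, {i, k}, {i, k, l}, {i, j, k, l}.
Taking the union of these: int(A) = {i, j, k, l}.
cl(A) = ⋂ {C closed : A ⊆ C}. Closed sets containing A: {i, j, k, l, m}.
Intersecting these: cl(A) = {i, j, k, l, m}.
∂A = cl(A) ∖ int(A) = {i, j, k, l, m} ∖ {i, j, k, l} = {m}.


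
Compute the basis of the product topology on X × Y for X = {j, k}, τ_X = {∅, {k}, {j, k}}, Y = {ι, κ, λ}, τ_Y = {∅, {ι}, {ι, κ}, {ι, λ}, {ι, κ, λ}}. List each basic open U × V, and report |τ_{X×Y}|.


Basis B = {∅ × ∅, {k} × {ι}, {j, k} × {ι}, {k} × {ι, κ}, {k} × {ι, λ}, {k} × {ι, κ, λ}, {j, k} × {ι, κ}, {j, k} × {ι, λ}, {j, k} × {ι, κ, λ}}; |τ_{X×Y}| = 14.

Enumerate products U × V with U ∈ τ_X, V ∈ τ_Y (deduplicated):
  ∅ × ∅ = {} (∅)
  {k} × {ι} = {(k,ι)}
  {j, k} × {ι} = {(j,ι), (k,ι)}
  {k} × {ι, κ} = {(k,ι), (k,κ)}
  {k} × {ι, λ} = {(k,ι), (k,λ)}
  {k} × {ι, κ, λ} = {(k,ι), (k,κ), (k,λ)}
  {j, k} × {ι, κ} = {(j,ι), (j,κ), (k,ι), (k,κ)}
  {j, k} × {ι, λ} = {(j,ι), (j,λ), (k,ι), (k,λ)}
  {j, k} × {ι, κ, λ} = {(j,ι), (j,κ), (j,λ), (k,ι), (k,κ), (k,λ)}
These 9 distinct sets form the basis B.
Close under arbitrary unions to get τ_{X×Y}; counting gives |τ_{X×Y}| = 14.


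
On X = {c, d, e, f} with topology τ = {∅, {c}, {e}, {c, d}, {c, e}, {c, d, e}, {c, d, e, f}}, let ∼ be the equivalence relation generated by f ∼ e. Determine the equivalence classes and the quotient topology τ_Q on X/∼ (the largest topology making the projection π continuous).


X/∼ = {[c], [d], [e=f]}; |τ_Q| = 4.

Equivalence classes: [c], [d], [e=f].
Quotient map π: X → X/∼ sends c ↦ [c], d ↦ [d], e ↦ [e=f], f ↦ [e=f].
For each subset V ⊆ X/∼, compute π^{-1}(V) ⊆ X and check whether π^{-1}(V) ∈ τ. V is open in τ_Q iff π^{-1}(V) ∈ τ.
  V = {}: π^{-1}(V) = ∅ ∈ τ ✓.
  V = {[c]}: π^{-1}(V) = {c} ∈ τ ✓.
  V = {[d]}: π^{-1}(V) = {d} ∉ τ ✗.
  V = {[c], [d]}: π^{-1}(V) = {c, d} ∈ τ ✓.
  V = {[e=f]}: π^{-1}(V) = {e, f} ∉ τ ✗.
  V = {[c], [e=f]}: π^{-1}(V) = {c, e, f} ∉ τ ✗.
  V = {[d], [e=f]}: π^{-1}(V) = {d, e, f} ∉ τ ✗.
  V = {[c], [d], [e=f]}: π^{-1}(V) = {c, d, e, f} ∈ τ ✓.
Open sets in the quotient: τ_Q = {{}, {[c]}, {[c], [d]}, {[c], [d], [e=f]}} (4 elements).


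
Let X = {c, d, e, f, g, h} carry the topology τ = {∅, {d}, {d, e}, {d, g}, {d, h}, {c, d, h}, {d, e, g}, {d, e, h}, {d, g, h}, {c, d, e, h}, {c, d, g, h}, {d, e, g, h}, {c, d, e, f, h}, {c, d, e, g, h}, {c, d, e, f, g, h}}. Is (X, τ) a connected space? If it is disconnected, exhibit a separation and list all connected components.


(X, τ) is connected.

Find clopen sets (U ∈ τ with X ∖ U ∈ τ):
  U = ∅, X ∖ U = {c, d, e, f, g, h} — both open, so U is clopen.
  U = {c, d, e, f, g, h}, X ∖ U = ∅ — both open, so U is clopen.
Only trivial clopens (∅ and X) exist, so (X, τ) is connected.
Compute connected components by grouping points that agree on all clopens:
  component: {c, d, e, f, g, h}


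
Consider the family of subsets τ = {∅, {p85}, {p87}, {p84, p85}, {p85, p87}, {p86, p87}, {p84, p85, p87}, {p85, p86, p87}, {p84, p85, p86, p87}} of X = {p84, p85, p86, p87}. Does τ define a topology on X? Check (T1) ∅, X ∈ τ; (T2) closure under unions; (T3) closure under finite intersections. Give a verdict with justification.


τ IS a topology on X.

Axiom (T1): ∅ ∈ τ? Yes; X ∈ τ? Yes.
Axiom (T2/T3): check pairwise unions and intersections of members of τ.
All pairwise intersections and unions checked — each lies in τ. Therefore τ satisfies (T1), (T2), (T3): it IS a topology on X.


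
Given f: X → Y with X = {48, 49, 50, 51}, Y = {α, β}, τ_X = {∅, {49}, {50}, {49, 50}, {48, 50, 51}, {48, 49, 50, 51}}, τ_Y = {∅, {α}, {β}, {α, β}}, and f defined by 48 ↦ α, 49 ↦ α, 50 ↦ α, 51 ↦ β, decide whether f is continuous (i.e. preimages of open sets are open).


f is NOT continuous.

Compute f^{-1}(U) for each U ∈ τ_Y:
  U = ∅: f^{-1}(U) = ∅ ∈ τ_X ✓.
  U = {α}: f^{-1}(U) = {48, 49, 50} ∉ τ_X ✗.
  U = {β}: f^{-1}(U) = {51} ∉ τ_X ✗.
  U = {α, β}: f^{-1}(U) = {48, 49, 50, 51} ∈ τ_X ✓.
Found U = {α} with f^{-1}(U) = {48, 49, 50} not in τ_X. Therefore f is NOT continuous.


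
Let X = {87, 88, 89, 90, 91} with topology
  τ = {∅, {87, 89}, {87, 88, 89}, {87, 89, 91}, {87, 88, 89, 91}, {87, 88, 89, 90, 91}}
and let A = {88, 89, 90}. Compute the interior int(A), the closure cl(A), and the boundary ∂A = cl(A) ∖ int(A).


int(A) = ∅, cl(A) = {87, 88, 89, 90, 91}, ∂A = {87, 88, 89, 90, 91}.

Closed sets in (X, τ) are complements of opens:
  closed(X, τ) = {∅, {90}, {88, 90}, {90, 91}, {88, 90, 91}, {87, 88, 89, 90, 91}}.
int(A) = ⋃ {U ∈ τ : U ⊆ A}. Opens contained in A: ∅.
Taking the union of these: int(A) = ∅.
cl(A) = ⋂ {C closed : A ⊆ C}. Closed sets containing A: {87, 88, 89, 90, 91}.
Intersecting these: cl(A) = {87, 88, 89, 90, 91}.
∂A = cl(A) ∖ int(A) = {87, 88, 89, 90, 91} ∖ ∅ = {87, 88, 89, 90, 91}.


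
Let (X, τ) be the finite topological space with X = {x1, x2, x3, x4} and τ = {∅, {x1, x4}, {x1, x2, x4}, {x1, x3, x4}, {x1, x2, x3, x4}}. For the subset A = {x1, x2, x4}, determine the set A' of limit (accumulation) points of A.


A' = {x1, x2, x3, x4}

For each x ∈ X, list the open sets U ∈ τ with x ∈ U, then check whether U ∩ (A ∖ {x}) ≠ ∅ for every such U.
  x = x1: opens ∋ x are {x1, x4}, {x1, x2, x4}, {x1, x3, x4}, {x1, x2, x3, x4}; each meets A ∖ {x1}, so x IS a limit point.
  x = x2: opens ∋ x are {x1, x2, x4}, {x1, x2, x3, x4}; each meets A ∖ {x2}, so x IS a limit point.
  x = x3: opens ∋ x are {x1, x3, x4}, {x1, x2, x3, x4}; each meets A ∖ {x3}, so x IS a limit point.
  x = x4: opens ∋ x are {x1, x4}, {x1, x2, x4}, {x1, x3, x4}, {x1, x2, x3, x4}; each meets A ∖ {x4}, so x IS a limit point.
Collecting: A' = {x1, x2, x3, x4}.


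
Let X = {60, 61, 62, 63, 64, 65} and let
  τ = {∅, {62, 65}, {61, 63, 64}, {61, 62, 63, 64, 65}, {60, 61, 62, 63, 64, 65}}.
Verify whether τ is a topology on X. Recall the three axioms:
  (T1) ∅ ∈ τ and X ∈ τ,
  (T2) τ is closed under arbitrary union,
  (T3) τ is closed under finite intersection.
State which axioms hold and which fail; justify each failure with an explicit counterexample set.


τ IS a topology on X.

Axiom (T1): ∅ ∈ τ? Yes; X ∈ τ? Yes.
Axiom (T2/T3): check pairwise unions and intersections of members of τ.
All pairwise intersections and unions checked — each lies in τ. Therefore τ satisfies (T1), (T2), (T3): it IS a topology on X.


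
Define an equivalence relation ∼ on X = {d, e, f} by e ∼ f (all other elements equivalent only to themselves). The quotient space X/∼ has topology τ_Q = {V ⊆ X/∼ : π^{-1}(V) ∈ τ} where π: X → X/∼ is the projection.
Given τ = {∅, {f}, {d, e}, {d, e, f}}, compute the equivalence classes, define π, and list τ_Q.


X/∼ = {[d], [e=f]}; |τ_Q| = 2.

Equivalence classes: [d], [e=f].
Quotient map π: X → X/∼ sends d ↦ [d], e ↦ [e=f], f ↦ [e=f].
For each subset V ⊆ X/∼, compute π^{-1}(V) ⊆ X and check whether π^{-1}(V) ∈ τ. V is open in τ_Q iff π^{-1}(V) ∈ τ.
  V = {}: π^{-1}(V) = ∅ ∈ τ ✓.
  V = {[d]}: π^{-1}(V) = {d} ∉ τ ✗.
  V = {[e=f]}: π^{-1}(V) = {e, f} ∉ τ ✗.
  V = {[d], [e=f]}: π^{-1}(V) = {d, e, f} ∈ τ ✓.
Open sets in the quotient: τ_Q = {{}, {[d], [e=f]}} (2 elements).


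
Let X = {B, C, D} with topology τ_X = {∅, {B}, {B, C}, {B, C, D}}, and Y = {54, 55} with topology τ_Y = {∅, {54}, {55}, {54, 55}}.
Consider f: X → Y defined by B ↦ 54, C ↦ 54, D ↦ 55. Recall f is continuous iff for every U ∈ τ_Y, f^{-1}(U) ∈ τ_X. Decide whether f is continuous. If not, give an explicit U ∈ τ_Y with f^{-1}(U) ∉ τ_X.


f is NOT continuous.

Compute f^{-1}(U) for each U ∈ τ_Y:
  U = ∅: f^{-1}(U) = ∅ ∈ τ_X ✓.
  U = {54}: f^{-1}(U) = {B, C} ∈ τ_X ✓.
  U = {55}: f^{-1}(U) = {D} ∉ τ_X ✗.
  U = {54, 55}: f^{-1}(U) = {B, C, D} ∈ τ_X ✓.
Found U = {55} with f^{-1}(U) = {D} not in τ_X. Therefore f is NOT continuous.


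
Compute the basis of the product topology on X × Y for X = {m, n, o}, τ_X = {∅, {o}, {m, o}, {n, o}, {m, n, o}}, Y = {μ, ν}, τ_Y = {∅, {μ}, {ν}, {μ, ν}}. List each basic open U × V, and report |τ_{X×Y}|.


Basis B = {∅ × ∅, {o} × {μ}, {o} × {ν}, {m, o} × {μ}, {m, o} × {ν}, {n, o} × {μ}, {n, o} × {ν}, {o} × {μ, ν}, {m, n, o} × {μ}, {m, n, o} × {ν}, {m, o} × {μ, ν}, {n, o} × {μ, ν}, {m, n, o} × {μ, ν}}; |τ_{X×Y}| = 25.

Enumerate products U × V with U ∈ τ_X, V ∈ τ_Y (deduplicated):
  ∅ × ∅ = {} (∅)
  {o} × {μ} = {(o,μ)}
  {o} × {ν} = {(o,ν)}
  {m, o} × {μ} = {(m,μ), (o,μ)}
  {m, o} × {ν} = {(m,ν), (o,ν)}
  {n, o} × {μ} = {(n,μ), (o,μ)}
  {n, o} × {ν} = {(n,ν), (o,ν)}
  {o} × {μ, ν} = {(o,μ), (o,ν)}
  {m, n, o} × {μ} = {(m,μ), (n,μ), (o,μ)}
  {m, n, o} × {ν} = {(m,ν), (n,ν), (o,ν)}
  {m, o} × {μ, ν} = {(m,μ), (m,ν), (o,μ), (o,ν)}
  {n, o} × {μ, ν} = {(n,μ), (n,ν), (o,μ), (o,ν)}
  {m, n, o} × {μ, ν} = {(m,μ), (m,ν), (n,μ), (n,ν), (o,μ), (o,ν)}
These 13 distinct sets form the basis B.
Close under arbitrary unions to get τ_{X×Y}; counting gives |τ_{X×Y}| = 25.


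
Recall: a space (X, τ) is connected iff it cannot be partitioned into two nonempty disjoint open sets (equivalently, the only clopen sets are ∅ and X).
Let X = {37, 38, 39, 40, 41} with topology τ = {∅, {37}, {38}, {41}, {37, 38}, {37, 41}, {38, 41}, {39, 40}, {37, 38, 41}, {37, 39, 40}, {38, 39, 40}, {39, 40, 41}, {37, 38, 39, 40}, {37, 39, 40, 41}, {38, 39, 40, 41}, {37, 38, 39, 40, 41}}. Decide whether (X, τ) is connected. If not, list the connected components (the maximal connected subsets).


(X, τ) is disconnected; components = [{37}, {38}, {41}, {39, 40}].

Find clopen sets (U ∈ τ with X ∖ U ∈ τ):
  U = ∅, X ∖ U = {37, 38, 39, 40, 41} — both open, so U is clopen.
  U = {37}, X ∖ U = {38, 39, 40, 41} — both open, so U is clopen.
  U = {38}, X ∖ U = {37, 39, 40, 41} — both open, so U is clopen.
  U = {41}, X ∖ U = {37, 38, 39, 40} — both open, so U is clopen.
  U = {37, 38}, X ∖ U = {39, 40, 41} — both open, so U is clopen.
  U = {37, 41}, X ∖ U = {38, 39, 40} — both open, so U is clopen.
  U = {38, 41}, X ∖ U = {37, 39, 40} — both open, so U is clopen.
  U = {39, 40}, X ∖ U = {37, 38, 41} — both open, so U is clopen.
  U = {37, 38, 41}, X ∖ U = {39, 40} — both open, so U is clopen.
  U = {37, 39, 40}, X ∖ U = {38, 41} — both open, so U is clopen.
  U = {38, 39, 40}, X ∖ U = {37, 41} — both open, so U is clopen.
  U = {39, 40, 41}, X ∖ U = {37, 38} — both open, so U is clopen.
  U = {37, 38, 39, 40}, X ∖ U = {41} — both open, so U is clopen.
  U = {37, 39, 40, 41}, X ∖ U = {38} — both open, so U is clopen.
  U = {38, 39, 40, 41}, X ∖ U = {37} — both open, so U is clopen.
  U = {37, 38, 39, 40, 41}, X ∖ U = ∅ — both open, so U is clopen.
Nontrivial clopen(s) exist: e.g. {37, 38}. So (X, τ) is disconnected.
Compute connected components by grouping points that agree on all clopens:
  component: {37}
  component: {38}
  component: {41}
  component: {39, 40}


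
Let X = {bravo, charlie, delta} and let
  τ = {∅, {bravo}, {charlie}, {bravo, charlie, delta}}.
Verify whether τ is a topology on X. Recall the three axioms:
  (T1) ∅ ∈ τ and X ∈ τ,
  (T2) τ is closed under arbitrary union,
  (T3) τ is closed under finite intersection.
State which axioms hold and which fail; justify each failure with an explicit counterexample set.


τ is NOT a topology on X.

Axiom (T1): ∅ ∈ τ? Yes; X ∈ τ? Yes.
Axiom (T2/T3): check pairwise unions and intersections of members of τ.
Counterexample for (T2): {bravo} ∪ {charlie} = {bravo, charlie} ∉ τ. Therefore τ is NOT a topology.


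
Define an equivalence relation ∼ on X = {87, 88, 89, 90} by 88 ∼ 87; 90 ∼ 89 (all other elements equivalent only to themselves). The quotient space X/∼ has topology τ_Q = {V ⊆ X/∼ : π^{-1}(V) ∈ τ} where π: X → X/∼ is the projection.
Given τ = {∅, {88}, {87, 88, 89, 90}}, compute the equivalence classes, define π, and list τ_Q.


X/∼ = {[87=88], [89=90]}; |τ_Q| = 2.

Equivalence classes: [87=88], [89=90].
Quotient map π: X → X/∼ sends 87 ↦ [87=88], 88 ↦ [87=88], 89 ↦ [89=90], 90 ↦ [89=90].
For each subset V ⊆ X/∼, compute π^{-1}(V) ⊆ X and check whether π^{-1}(V) ∈ τ. V is open in τ_Q iff π^{-1}(V) ∈ τ.
  V = {}: π^{-1}(V) = ∅ ∈ τ ✓.
  V = {[87=88]}: π^{-1}(V) = {87, 88} ∉ τ ✗.
  V = {[89=90]}: π^{-1}(V) = {89, 90} ∉ τ ✗.
  V = {[87=88], [89=90]}: π^{-1}(V) = {87, 88, 89, 90} ∈ τ ✓.
Open sets in the quotient: τ_Q = {{}, {[87=88], [89=90]}} (2 elements).


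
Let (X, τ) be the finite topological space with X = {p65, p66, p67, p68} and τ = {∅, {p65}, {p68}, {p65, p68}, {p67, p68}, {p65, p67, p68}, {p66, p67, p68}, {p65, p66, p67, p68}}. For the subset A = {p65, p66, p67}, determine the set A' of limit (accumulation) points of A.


A' = {p66}

For each x ∈ X, list the open sets U ∈ τ with x ∈ U, then check whether U ∩ (A ∖ {x}) ≠ ∅ for every such U.
  x = p65: open {p65} ∋ x has {p65} ∩ (A ∖ {p65}) = ∅, so x is NOT a limit point.
  x = p66: opens ∋ x are {p66, p67, p68}, {p65, p66, p67, p68}; each meets A ∖ {p66}, so x IS a limit point.
  x = p67: open {p67, p68} ∋ x has {p67, p68} ∩ (A ∖ {p67}) = ∅, so x is NOT a limit point.
  x = p68: open {p68} ∋ x has {p68} ∩ (A ∖ {p68}) = ∅, so x is NOT a limit point.
Collecting: A' = {p66}.


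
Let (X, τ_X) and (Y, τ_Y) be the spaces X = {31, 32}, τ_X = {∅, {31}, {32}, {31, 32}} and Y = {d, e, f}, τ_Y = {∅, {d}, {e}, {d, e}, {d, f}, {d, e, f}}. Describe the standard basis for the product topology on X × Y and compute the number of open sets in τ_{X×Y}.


Basis B = {∅ × ∅, {31} × {d}, {31} × {e}, {32} × {d}, {32} × {e}, {31} × {d, e}, {31} × {d, f}, {31, 32} × {d}, {31, 32} × {e}, {32} × {d, e}, {32} × {d, f}, {31} × {d, e, f}, {32} × {d, e, f}, {31, 32} × {d, e}, {31, 32} × {d, f}, {31, 32} × {d, e, f}}; |τ_{X×Y}| = 36.

Enumerate products U × V with U ∈ τ_X, V ∈ τ_Y (deduplicated):
  ∅ × ∅ = {} (∅)
  {31} × {d} = {(31,d)}
  {31} × {e} = {(31,e)}
  {32} × {d} = {(32,d)}
  {32} × {e} = {(32,e)}
  {31} × {d, e} = {(31,d), (31,e)}
  {31} × {d, f} = {(31,d), (31,f)}
  {31, 32} × {d} = {(31,d), (32,d)}
  {31, 32} × {e} = {(31,e), (32,e)}
  {32} × {d, e} = {(32,d), (32,e)}
  {32} × {d, f} = {(32,d), (32,f)}
  {31} × {d, e, f} = {(31,d), (31,e), (31,f)}
  {32} × {d, e, f} = {(32,d), (32,e), (32,f)}
  {31, 32} × {d, e} = {(31,d), (31,e), (32,d), (32,e)}
  {31, 32} × {d, f} = {(31,d), (31,f), (32,d), (32,f)}
  {31, 32} × {d, e, f} = {(31,d), (31,e), (31,f), (32,d), (32,e), (32,f)}
These 16 distinct sets form the basis B.
Close under arbitrary unions to get τ_{X×Y}; counting gives |τ_{X×Y}| = 36.


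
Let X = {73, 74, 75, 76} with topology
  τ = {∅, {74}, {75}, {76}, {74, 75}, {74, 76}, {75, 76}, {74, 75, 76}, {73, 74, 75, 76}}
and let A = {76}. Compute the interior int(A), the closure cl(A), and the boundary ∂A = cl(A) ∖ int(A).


int(A) = {76}, cl(A) = {73, 76}, ∂A = {73}.

Closed sets in (X, τ) are complements of opens:
  closed(X, τ) = {∅, {73}, {73, 74}, {73, 75}, {73, 76}, {73, 74, 75}, {73, 74, 76}, {73, 75, 76}, {73, 74, 75, 76}}.
int(A) = ⋃ {U ∈ τ : U ⊆ A}. Opens contained in A: ∅, {76}.
Taking the union of these: int(A) = {76}.
cl(A) = ⋂ {C closed : A ⊆ C}. Closed sets containing A: {73, 76}, {73, 74, 76}, {73, 75, 76}, {73, 74, 75, 76}.
Intersecting these: cl(A) = {73, 76}.
∂A = cl(A) ∖ int(A) = {73, 76} ∖ {76} = {73}.


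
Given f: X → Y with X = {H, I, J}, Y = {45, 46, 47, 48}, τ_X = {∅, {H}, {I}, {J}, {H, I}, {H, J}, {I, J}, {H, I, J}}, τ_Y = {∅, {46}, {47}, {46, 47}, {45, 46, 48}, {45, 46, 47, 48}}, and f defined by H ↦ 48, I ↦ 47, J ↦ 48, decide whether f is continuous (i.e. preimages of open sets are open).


f IS continuous.

Compute f^{-1}(U) for each U ∈ τ_Y:
  U = ∅: f^{-1}(U) = ∅ ∈ τ_X ✓.
  U = {46}: f^{-1}(U) = ∅ ∈ τ_X ✓.
  U = {47}: f^{-1}(U) = {I} ∈ τ_X ✓.
  U = {46, 47}: f^{-1}(U) = {I} ∈ τ_X ✓.
  U = {45, 46, 48}: f^{-1}(U) = {H, J} ∈ τ_X ✓.
  U = {45, 46, 47, 48}: f^{-1}(U) = {H, I, J} ∈ τ_X ✓.
Every preimage lies in τ_X, so f IS continuous.


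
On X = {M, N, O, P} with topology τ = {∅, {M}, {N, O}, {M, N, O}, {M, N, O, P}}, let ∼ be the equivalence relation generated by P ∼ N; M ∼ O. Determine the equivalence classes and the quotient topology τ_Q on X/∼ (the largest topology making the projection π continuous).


X/∼ = {[M=O], [N=P]}; |τ_Q| = 2.

Equivalence classes: [M=O], [N=P].
Quotient map π: X → X/∼ sends M ↦ [M=O], N ↦ [N=P], O ↦ [M=O], P ↦ [N=P].
For each subset V ⊆ X/∼, compute π^{-1}(V) ⊆ X and check whether π^{-1}(V) ∈ τ. V is open in τ_Q iff π^{-1}(V) ∈ τ.
  V = {}: π^{-1}(V) = ∅ ∈ τ ✓.
  V = {[M=O]}: π^{-1}(V) = {M, O} ∉ τ ✗.
  V = {[N=P]}: π^{-1}(V) = {N, P} ∉ τ ✗.
  V = {[M=O], [N=P]}: π^{-1}(V) = {M, N, O, P} ∈ τ ✓.
Open sets in the quotient: τ_Q = {{}, {[M=O], [N=P]}} (2 elements).


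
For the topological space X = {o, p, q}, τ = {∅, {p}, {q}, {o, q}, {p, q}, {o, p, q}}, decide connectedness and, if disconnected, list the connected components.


(X, τ) is disconnected; components = [{p}, {o, q}].

Find clopen sets (U ∈ τ with X ∖ U ∈ τ):
  U = ∅, X ∖ U = {o, p, q} — both open, so U is clopen.
  U = {p}, X ∖ U = {o, q} — both open, so U is clopen.
  U = {o, q}, X ∖ U = {p} — both open, so U is clopen.
  U = {o, p, q}, X ∖ U = ∅ — both open, so U is clopen.
Nontrivial clopen(s) exist: e.g. {p}. So (X, τ) is disconnected.
Compute connected components by grouping points that agree on all clopens:
  component: {p}
  component: {o, q}


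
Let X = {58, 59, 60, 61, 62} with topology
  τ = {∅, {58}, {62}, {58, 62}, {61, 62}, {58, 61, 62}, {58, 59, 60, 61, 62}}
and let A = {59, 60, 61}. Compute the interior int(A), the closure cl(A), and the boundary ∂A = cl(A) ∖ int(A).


int(A) = ∅, cl(A) = {59, 60, 61}, ∂A = {59, 60, 61}.

Closed sets in (X, τ) are complements of opens:
  closed(X, τ) = {∅, {59, 60}, {58, 59, 60}, {59, 60, 61}, {58, 59, 60, 61}, {59, 60, 61, 62}, {58, 59, 60, 61, 62}}.
int(A) = ⋃ {U ∈ τ : U ⊆ A}. Opens contained in A: ∅.
Taking the union of these: int(A) = ∅.
cl(A) = ⋂ {C closed : A ⊆ C}. Closed sets containing A: {59, 60, 61}, {58, 59, 60, 61}, {59, 60, 61, 62}, {58, 59, 60, 61, 62}.
Intersecting these: cl(A) = {59, 60, 61}.
∂A = cl(A) ∖ int(A) = {59, 60, 61} ∖ ∅ = {59, 60, 61}.


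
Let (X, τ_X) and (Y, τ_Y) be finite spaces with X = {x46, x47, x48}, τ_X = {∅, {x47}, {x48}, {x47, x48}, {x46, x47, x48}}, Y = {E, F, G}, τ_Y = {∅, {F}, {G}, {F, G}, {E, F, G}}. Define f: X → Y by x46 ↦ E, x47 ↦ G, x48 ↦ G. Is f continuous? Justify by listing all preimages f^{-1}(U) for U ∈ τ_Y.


f IS continuous.

Compute f^{-1}(U) for each U ∈ τ_Y:
  U = ∅: f^{-1}(U) = ∅ ∈ τ_X ✓.
  U = {F}: f^{-1}(U) = ∅ ∈ τ_X ✓.
  U = {G}: f^{-1}(U) = {x47, x48} ∈ τ_X ✓.
  U = {F, G}: f^{-1}(U) = {x47, x48} ∈ τ_X ✓.
  U = {E, F, G}: f^{-1}(U) = {x46, x47, x48} ∈ τ_X ✓.
Every preimage lies in τ_X, so f IS continuous.


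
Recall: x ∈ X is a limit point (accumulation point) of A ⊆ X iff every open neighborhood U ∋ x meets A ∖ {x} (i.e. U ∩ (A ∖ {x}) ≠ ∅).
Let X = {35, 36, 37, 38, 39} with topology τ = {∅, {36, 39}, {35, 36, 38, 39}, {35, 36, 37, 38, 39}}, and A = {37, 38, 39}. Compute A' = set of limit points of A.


A' = {35, 36, 37, 38}

For each x ∈ X, list the open sets U ∈ τ with x ∈ U, then check whether U ∩ (A ∖ {x}) ≠ ∅ for every such U.
  x = 35: opens ∋ x are {35, 36, 38, 39}, {35, 36, 37, 38, 39}; each meets A ∖ {35}, so x IS a limit point.
  x = 36: opens ∋ x are {36, 39}, {35, 36, 38, 39}, {35, 36, 37, 38, 39}; each meets A ∖ {36}, so x IS a limit point.
  x = 37: opens ∋ x are {35, 36, 37, 38, 39}; each meets A ∖ {37}, so x IS a limit point.
  x = 38: opens ∋ x are {35, 36, 38, 39}, {35, 36, 37, 38, 39}; each meets A ∖ {38}, so x IS a limit point.
  x = 39: open {36, 39} ∋ x has {36, 39} ∩ (A ∖ {39}) = ∅, so x is NOT a limit point.
Collecting: A' = {35, 36, 37, 38}.


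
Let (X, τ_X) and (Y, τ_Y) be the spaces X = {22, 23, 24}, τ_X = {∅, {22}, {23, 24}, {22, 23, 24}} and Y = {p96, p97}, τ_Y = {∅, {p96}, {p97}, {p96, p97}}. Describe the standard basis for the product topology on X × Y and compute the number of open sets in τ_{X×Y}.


Basis B = {∅ × ∅, {22} × {p96}, {22} × {p97}, {22} × {p96, p97}, {23, 24} × {p96}, {23, 24} × {p97}, {22, 23, 24} × {p96}, {22, 23, 24} × {p97}, {23, 24} × {p96, p97}, {22, 23, 24} × {p96, p97}}; |τ_{X×Y}| = 16.

Enumerate products U × V with U ∈ τ_X, V ∈ τ_Y (deduplicated):
  ∅ × ∅ = {} (∅)
  {22} × {p96} = {(22,p96)}
  {22} × {p97} = {(22,p97)}
  {22} × {p96, p97} = {(22,p96), (22,p97)}
  {23, 24} × {p96} = {(23,p96), (24,p96)}
  {23, 24} × {p97} = {(23,p97), (24,p97)}
  {22, 23, 24} × {p96} = {(22,p96), (23,p96), (24,p96)}
  {22, 23, 24} × {p97} = {(22,p97), (23,p97), (24,p97)}
  {23, 24} × {p96, p97} = {(23,p96), (23,p97), (24,p96), (24,p97)}
  {22, 23, 24} × {p96, p97} = {(22,p96), (22,p97), (23,p96), (23,p97), (24,p96), (24,p97)}
These 10 distinct sets form the basis B.
Close under arbitrary unions to get τ_{X×Y}; counting gives |τ_{X×Y}| = 16.


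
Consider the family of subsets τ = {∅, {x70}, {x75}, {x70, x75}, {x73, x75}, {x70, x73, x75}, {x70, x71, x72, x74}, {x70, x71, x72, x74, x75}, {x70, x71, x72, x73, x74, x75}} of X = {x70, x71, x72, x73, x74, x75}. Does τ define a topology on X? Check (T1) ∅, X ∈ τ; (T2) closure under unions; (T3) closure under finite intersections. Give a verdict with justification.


τ IS a topology on X.

Axiom (T1): ∅ ∈ τ? Yes; X ∈ τ? Yes.
Axiom (T2/T3): check pairwise unions and intersections of members of τ.
All pairwise intersections and unions checked — each lies in τ. Therefore τ satisfies (T1), (T2), (T3): it IS a topology on X.


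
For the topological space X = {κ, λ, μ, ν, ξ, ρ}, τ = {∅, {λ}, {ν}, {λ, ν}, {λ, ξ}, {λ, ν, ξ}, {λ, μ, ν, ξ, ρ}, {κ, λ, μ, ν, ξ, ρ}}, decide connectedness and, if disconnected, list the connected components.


(X, τ) is connected.

Find clopen sets (U ∈ τ with X ∖ U ∈ τ):
  U = ∅, X ∖ U = {κ, λ, μ, ν, ξ, ρ} — both open, so U is clopen.
  U = {κ, λ, μ, ν, ξ, ρ}, X ∖ U = ∅ — both open, so U is clopen.
Only trivial clopens (∅ and X) exist, so (X, τ) is connected.
Compute connected components by grouping points that agree on all clopens:
  component: {κ, λ, μ, ν, ξ, ρ}


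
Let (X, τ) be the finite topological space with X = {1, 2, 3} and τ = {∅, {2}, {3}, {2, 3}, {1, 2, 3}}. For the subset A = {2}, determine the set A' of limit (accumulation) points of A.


A' = {1}

For each x ∈ X, list the open sets U ∈ τ with x ∈ U, then check whether U ∩ (A ∖ {x}) ≠ ∅ for every such U.
  x = 1: opens ∋ x are {1, 2, 3}; each meets A ∖ {1}, so x IS a limit point.
  x = 2: open {2} ∋ x has {2} ∩ (A ∖ {2}) = ∅, so x is NOT a limit point.
  x = 3: open {3} ∋ x has {3} ∩ (A ∖ {3}) = ∅, so x is NOT a limit point.
Collecting: A' = {1}.


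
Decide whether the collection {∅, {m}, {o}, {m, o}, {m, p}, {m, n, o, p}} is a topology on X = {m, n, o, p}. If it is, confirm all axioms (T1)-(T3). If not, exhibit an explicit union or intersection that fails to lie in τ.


τ is NOT a topology on X.

Axiom (T1): ∅ ∈ τ? Yes; X ∈ τ? Yes.
Axiom (T2/T3): check pairwise unions and intersections of members of τ.
Counterexample for (T2): {o} ∪ {m, p} = {m, o, p} ∉ τ. Therefore τ is NOT a topology.


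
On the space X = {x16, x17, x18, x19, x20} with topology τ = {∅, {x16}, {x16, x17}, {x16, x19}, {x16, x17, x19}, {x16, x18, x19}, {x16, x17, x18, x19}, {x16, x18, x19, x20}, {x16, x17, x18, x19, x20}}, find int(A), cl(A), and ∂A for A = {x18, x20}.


int(A) = ∅, cl(A) = {x18, x20}, ∂A = {x18, x20}.

Closed sets in (X, τ) are complements of opens:
  closed(X, τ) = {∅, {x17}, {x20}, {x17, x20}, {x18, x20}, {x17, x18, x20}, {x18, x19, x20}, {x17, x18, x19, x20}, {x16, x17, x18, x19, x20}}.
int(A) = ⋃ {U ∈ τ : U ⊆ A}. Opens contained in A: ∅.
Taking the union of these: int(A) = ∅.
cl(A) = ⋂ {C closed : A ⊆ C}. Closed sets containing A: {x18, x20}, {x17, x18, x20}, {x18, x19, x20}, {x17, x18, x19, x20}, {x16, x17, x18, x19, x20}.
Intersecting these: cl(A) = {x18, x20}.
∂A = cl(A) ∖ int(A) = {x18, x20} ∖ ∅ = {x18, x20}.


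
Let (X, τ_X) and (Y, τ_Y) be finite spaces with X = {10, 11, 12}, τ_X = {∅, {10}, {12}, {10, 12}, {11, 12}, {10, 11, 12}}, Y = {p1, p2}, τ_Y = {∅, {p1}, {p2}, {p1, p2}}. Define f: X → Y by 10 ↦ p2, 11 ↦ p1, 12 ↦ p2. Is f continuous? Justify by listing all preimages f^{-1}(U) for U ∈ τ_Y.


f is NOT continuous.

Compute f^{-1}(U) for each U ∈ τ_Y:
  U = ∅: f^{-1}(U) = ∅ ∈ τ_X ✓.
  U = {p1}: f^{-1}(U) = {11} ∉ τ_X ✗.
  U = {p2}: f^{-1}(U) = {10, 12} ∈ τ_X ✓.
  U = {p1, p2}: f^{-1}(U) = {10, 11, 12} ∈ τ_X ✓.
Found U = {p1} with f^{-1}(U) = {11} not in τ_X. Therefore f is NOT continuous.


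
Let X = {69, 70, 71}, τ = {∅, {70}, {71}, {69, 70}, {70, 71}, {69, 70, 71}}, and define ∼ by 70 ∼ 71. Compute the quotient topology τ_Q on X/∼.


X/∼ = {[69], [70=71]}; |τ_Q| = 3.

Equivalence classes: [69], [70=71].
Quotient map π: X → X/∼ sends 69 ↦ [69], 70 ↦ [70=71], 71 ↦ [70=71].
For each subset V ⊆ X/∼, compute π^{-1}(V) ⊆ X and check whether π^{-1}(V) ∈ τ. V is open in τ_Q iff π^{-1}(V) ∈ τ.
  V = {}: π^{-1}(V) = ∅ ∈ τ ✓.
  V = {[69]}: π^{-1}(V) = {69} ∉ τ ✗.
  V = {[70=71]}: π^{-1}(V) = {70, 71} ∈ τ ✓.
  V = {[69], [70=71]}: π^{-1}(V) = {69, 70, 71} ∈ τ ✓.
Open sets in the quotient: τ_Q = {{}, {[70=71]}, {[69], [70=71]}} (3 elements).


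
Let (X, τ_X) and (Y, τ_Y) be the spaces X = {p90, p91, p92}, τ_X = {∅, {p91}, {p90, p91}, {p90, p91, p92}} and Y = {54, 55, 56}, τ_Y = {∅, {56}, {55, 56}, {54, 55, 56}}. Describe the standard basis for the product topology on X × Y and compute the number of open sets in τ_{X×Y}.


Basis B = {∅ × ∅, {p91} × {56}, {p90, p91} × {56}, {p91} × {55, 56}, {p90, p91, p92} × {56}, {p91} × {54, 55, 56}, {p90, p91} × {55, 56}, {p90, p91} × {54, 55, 56}, {p90, p91, p92} × {55, 56}, {p90, p91, p92} × {54, 55, 56}}; |τ_{X×Y}| = 20.

Enumerate products U × V with U ∈ τ_X, V ∈ τ_Y (deduplicated):
  ∅ × ∅ = {} (∅)
  {p91} × {56} = {(p91,56)}
  {p90, p91} × {56} = {(p90,56), (p91,56)}
  {p91} × {55, 56} = {(p91,55), (p91,56)}
  {p90, p91, p92} × {56} = {(p90,56), (p91,56), (p92,56)}
  {p91} × {54, 55, 56} = {(p91,54), (p91,55), (p91,56)}
  {p90, p91} × {55, 56} = {(p90,55), (p90,56), (p91,55), (p91,56)}
  {p90, p91} × {54, 55, 56} = {(p90,54), (p90,55), (p90,56), (p91,54), (p91,55), (p91,56)}
  {p90, p91, p92} × {55, 56} = {(p90,55), (p90,56), (p91,55), (p91,56), (p92,55), (p92,56)}
  {p90, p91, p92} × {54, 55, 56} = {(p90,54), (p90,55), (p90,56), (p91,54), (p91,55), (p91,56), (p92,54), (p92,55), (p92,56)}
These 10 distinct sets form the basis B.
Close under arbitrary unions to get τ_{X×Y}; counting gives |τ_{X×Y}| = 20.


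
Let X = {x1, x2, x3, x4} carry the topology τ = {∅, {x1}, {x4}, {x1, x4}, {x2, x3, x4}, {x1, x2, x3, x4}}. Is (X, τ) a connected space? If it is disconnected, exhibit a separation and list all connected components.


(X, τ) is disconnected; components = [{x1}, {x2, x3, x4}].

Find clopen sets (U ∈ τ with X ∖ U ∈ τ):
  U = ∅, X ∖ U = {x1, x2, x3, x4} — both open, so U is clopen.
  U = {x1}, X ∖ U = {x2, x3, x4} — both open, so U is clopen.
  U = {x2, x3, x4}, X ∖ U = {x1} — both open, so U is clopen.
  U = {x1, x2, x3, x4}, X ∖ U = ∅ — both open, so U is clopen.
Nontrivial clopen(s) exist: e.g. {x1}. So (X, τ) is disconnected.
Compute connected components by grouping points that agree on all clopens:
  component: {x1}
  component: {x2, x3, x4}


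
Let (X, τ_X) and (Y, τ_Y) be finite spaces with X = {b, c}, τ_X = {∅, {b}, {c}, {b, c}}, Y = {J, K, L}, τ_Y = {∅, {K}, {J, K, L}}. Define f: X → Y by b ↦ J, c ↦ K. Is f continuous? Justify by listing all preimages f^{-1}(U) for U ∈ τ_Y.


f IS continuous.

Compute f^{-1}(U) for each U ∈ τ_Y:
  U = ∅: f^{-1}(U) = ∅ ∈ τ_X ✓.
  U = {K}: f^{-1}(U) = {c} ∈ τ_X ✓.
  U = {J, K, L}: f^{-1}(U) = {b, c} ∈ τ_X ✓.
Every preimage lies in τ_X, so f IS continuous.


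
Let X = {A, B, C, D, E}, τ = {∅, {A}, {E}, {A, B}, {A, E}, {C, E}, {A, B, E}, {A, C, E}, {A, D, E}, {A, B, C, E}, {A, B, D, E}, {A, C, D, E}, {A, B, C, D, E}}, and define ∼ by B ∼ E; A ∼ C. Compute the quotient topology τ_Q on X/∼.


X/∼ = {[A=C], [B=E], [D]}; |τ_Q| = 3.

Equivalence classes: [A=C], [B=E], [D].
Quotient map π: X → X/∼ sends A ↦ [A=C], B ↦ [B=E], C ↦ [A=C], D ↦ [D], E ↦ [B=E].
For each subset V ⊆ X/∼, compute π^{-1}(V) ⊆ X and check whether π^{-1}(V) ∈ τ. V is open in τ_Q iff π^{-1}(V) ∈ τ.
  V = {}: π^{-1}(V) = ∅ ∈ τ ✓.
  V = {[A=C]}: π^{-1}(V) = {A, C} ∉ τ ✗.
  V = {[B=E]}: π^{-1}(V) = {B, E} ∉ τ ✗.
  V = {[A=C], [B=E]}: π^{-1}(V) = {A, B, C, E} ∈ τ ✓.
  V = {[D]}: π^{-1}(V) = {D} ∉ τ ✗.
  V = {[A=C], [D]}: π^{-1}(V) = {A, C, D} ∉ τ ✗.
  V = {[B=E], [D]}: π^{-1}(V) = {B, D, E} ∉ τ ✗.
  V = {[A=C], [B=E], [D]}: π^{-1}(V) = {A, B, C, D, E} ∈ τ ✓.
Open sets in the quotient: τ_Q = {{}, {[A=C], [B=E]}, {[A=C], [B=E], [D]}} (3 elements).


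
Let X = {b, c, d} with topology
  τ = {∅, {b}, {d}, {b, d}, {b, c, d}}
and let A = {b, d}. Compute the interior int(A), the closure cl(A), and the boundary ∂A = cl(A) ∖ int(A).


int(A) = {b, d}, cl(A) = {b, c, d}, ∂A = {c}.

Closed sets in (X, τ) are complements of opens:
  closed(X, τ) = {∅, {c}, {b, c}, {c, d}, {b, c, d}}.
int(A) = ⋃ {U ∈ τ : U ⊆ A}. Opens contained in A: ∅, {b}, {d}, {b, d}.
Taking the union of these: int(A) = {b, d}.
cl(A) = ⋂ {C closed : A ⊆ C}. Closed sets containing A: {b, c, d}.
Intersecting these: cl(A) = {b, c, d}.
∂A = cl(A) ∖ int(A) = {b, c, d} ∖ {b, d} = {c}.


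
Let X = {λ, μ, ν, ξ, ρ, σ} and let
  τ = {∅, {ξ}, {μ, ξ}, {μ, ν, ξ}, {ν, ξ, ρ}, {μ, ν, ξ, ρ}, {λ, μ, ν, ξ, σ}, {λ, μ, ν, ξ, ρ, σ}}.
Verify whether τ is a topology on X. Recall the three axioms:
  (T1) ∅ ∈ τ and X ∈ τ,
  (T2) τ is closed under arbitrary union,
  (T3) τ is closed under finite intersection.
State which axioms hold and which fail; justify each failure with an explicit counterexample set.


τ is NOT a topology on X.

Axiom (T1): ∅ ∈ τ? Yes; X ∈ τ? Yes.
Axiom (T2/T3): check pairwise unions and intersections of members of τ.
Counterexample for (T3): {μ, ν, ξ} ∩ {ν, ξ, ρ} = {ν, ξ} ∉ τ. Therefore τ is NOT a topology.


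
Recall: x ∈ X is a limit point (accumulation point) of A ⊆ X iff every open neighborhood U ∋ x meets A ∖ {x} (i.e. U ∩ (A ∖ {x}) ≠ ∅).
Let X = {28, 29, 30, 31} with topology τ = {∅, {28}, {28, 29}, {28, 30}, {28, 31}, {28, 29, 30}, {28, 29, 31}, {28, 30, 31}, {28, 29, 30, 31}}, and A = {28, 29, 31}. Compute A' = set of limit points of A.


A' = {29, 30, 31}

For each x ∈ X, list the open sets U ∈ τ with x ∈ U, then check whether U ∩ (A ∖ {x}) ≠ ∅ for every such U.
  x = 28: open {28} ∋ x has {28} ∩ (A ∖ {28}) = ∅, so x is NOT a limit point.
  x = 29: opens ∋ x are {28, 29}, {28, 29, 30}, {28, 29, 31}, {28, 29, 30, 31}; each meets A ∖ {29}, so x IS a limit point.
  x = 30: opens ∋ x are {28, 30}, {28, 29, 30}, {28, 30, 31}, {28, 29, 30, 31}; each meets A ∖ {30}, so x IS a limit point.
  x = 31: opens ∋ x are {28, 31}, {28, 29, 31}, {28, 30, 31}, {28, 29, 30, 31}; each meets A ∖ {31}, so x IS a limit point.
Collecting: A' = {29, 30, 31}.


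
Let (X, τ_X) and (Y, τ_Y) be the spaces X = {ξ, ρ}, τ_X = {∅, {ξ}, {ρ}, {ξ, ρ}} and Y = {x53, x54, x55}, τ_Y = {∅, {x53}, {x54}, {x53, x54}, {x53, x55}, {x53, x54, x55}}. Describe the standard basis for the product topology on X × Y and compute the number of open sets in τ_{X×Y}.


Basis B = {∅ × ∅, {ξ} × {x53}, {ξ} × {x54}, {ρ} × {x53}, {ρ} × {x54}, {ξ} × {x53, x54}, {ξ} × {x53, x55}, {ξ, ρ} × {x53}, {ξ, ρ} × {x54}, {ρ} × {x53, x54}, {ρ} × {x53, x55}, {ξ} × {x53, x54, x55}, {ρ} × {x53, x54, x55}, {ξ, ρ} × {x53, x54}, {ξ, ρ} × {x53, x55}, {ξ, ρ} × {x53, x54, x55}}; |τ_{X×Y}| = 36.

Enumerate products U × V with U ∈ τ_X, V ∈ τ_Y (deduplicated):
  ∅ × ∅ = {} (∅)
  {ξ} × {x53} = {(ξ,x53)}
  {ξ} × {x54} = {(ξ,x54)}
  {ρ} × {x53} = {(ρ,x53)}
  {ρ} × {x54} = {(ρ,x54)}
  {ξ} × {x53, x54} = {(ξ,x53), (ξ,x54)}
  {ξ} × {x53, x55} = {(ξ,x53), (ξ,x55)}
  {ξ, ρ} × {x53} = {(ξ,x53), (ρ,x53)}
  {ξ, ρ} × {x54} = {(ξ,x54), (ρ,x54)}
  {ρ} × {x53, x54} = {(ρ,x53), (ρ,x54)}
  {ρ} × {x53, x55} = {(ρ,x53), (ρ,x55)}
  {ξ} × {x53, x54, x55} = {(ξ,x53), (ξ,x54), (ξ,x55)}
  {ρ} × {x53, x54, x55} = {(ρ,x53), (ρ,x54), (ρ,x55)}
  {ξ, ρ} × {x53, x54} = {(ξ,x53), (ξ,x54), (ρ,x53), (ρ,x54)}
  {ξ, ρ} × {x53, x55} = {(ξ,x53), (ξ,x55), (ρ,x53), (ρ,x55)}
  {ξ, ρ} × {x53, x54, x55} = {(ξ,x53), (ξ,x54), (ξ,x55), (ρ,x53), (ρ,x54), (ρ,x55)}
These 16 distinct sets form the basis B.
Close under arbitrary unions to get τ_{X×Y}; counting gives |τ_{X×Y}| = 36.


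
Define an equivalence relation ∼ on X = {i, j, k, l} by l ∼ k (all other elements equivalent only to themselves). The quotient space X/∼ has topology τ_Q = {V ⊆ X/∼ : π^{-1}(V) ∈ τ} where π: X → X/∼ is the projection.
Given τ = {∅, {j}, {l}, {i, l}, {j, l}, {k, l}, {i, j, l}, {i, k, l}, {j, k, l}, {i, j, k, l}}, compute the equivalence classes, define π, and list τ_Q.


X/∼ = {[i], [j], [k=l]}; |τ_Q| = 6.

Equivalence classes: [i], [j], [k=l].
Quotient map π: X → X/∼ sends i ↦ [i], j ↦ [j], k ↦ [k=l], l ↦ [k=l].
For each subset V ⊆ X/∼, compute π^{-1}(V) ⊆ X and check whether π^{-1}(V) ∈ τ. V is open in τ_Q iff π^{-1}(V) ∈ τ.
  V = {}: π^{-1}(V) = ∅ ∈ τ ✓.
  V = {[i]}: π^{-1}(V) = {i} ∉ τ ✗.
  V = {[j]}: π^{-1}(V) = {j} ∈ τ ✓.
  V = {[i], [j]}: π^{-1}(V) = {i, j} ∉ τ ✗.
  V = {[k=l]}: π^{-1}(V) = {k, l} ∈ τ ✓.
  V = {[i], [k=l]}: π^{-1}(V) = {i, k, l} ∈ τ ✓.
  V = {[j], [k=l]}: π^{-1}(V) = {j, k, l} ∈ τ ✓.
  V = {[i], [j], [k=l]}: π^{-1}(V) = {i, j, k, l} ∈ τ ✓.
Open sets in the quotient: τ_Q = {{}, {[j]}, {[k=l]}, {[i], [k=l]}, {[j], [k=l]}, {[i], [j], [k=l]}} (6 elements).


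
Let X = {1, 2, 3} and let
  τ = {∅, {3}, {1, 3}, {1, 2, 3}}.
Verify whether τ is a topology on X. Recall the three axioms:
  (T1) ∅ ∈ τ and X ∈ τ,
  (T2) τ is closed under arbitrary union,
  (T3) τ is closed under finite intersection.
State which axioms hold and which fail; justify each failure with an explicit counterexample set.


τ IS a topology on X.

Axiom (T1): ∅ ∈ τ? Yes; X ∈ τ? Yes.
Axiom (T2/T3): check pairwise unions and intersections of members of τ.
All pairwise intersections and unions checked — each lies in τ. Therefore τ satisfies (T1), (T2), (T3): it IS a topology on X.


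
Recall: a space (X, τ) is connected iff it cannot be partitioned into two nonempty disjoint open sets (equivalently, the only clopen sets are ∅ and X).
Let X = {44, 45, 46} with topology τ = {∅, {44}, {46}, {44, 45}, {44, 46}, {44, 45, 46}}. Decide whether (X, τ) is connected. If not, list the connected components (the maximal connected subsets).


(X, τ) is disconnected; components = [{46}, {44, 45}].

Find clopen sets (U ∈ τ with X ∖ U ∈ τ):
  U = ∅, X ∖ U = {44, 45, 46} — both open, so U is clopen.
  U = {46}, X ∖ U = {44, 45} — both open, so U is clopen.
  U = {44, 45}, X ∖ U = {46} — both open, so U is clopen.
  U = {44, 45, 46}, X ∖ U = ∅ — both open, so U is clopen.
Nontrivial clopen(s) exist: e.g. {46}. So (X, τ) is disconnected.
Compute connected components by grouping points that agree on all clopens:
  component: {46}
  component: {44, 45}
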